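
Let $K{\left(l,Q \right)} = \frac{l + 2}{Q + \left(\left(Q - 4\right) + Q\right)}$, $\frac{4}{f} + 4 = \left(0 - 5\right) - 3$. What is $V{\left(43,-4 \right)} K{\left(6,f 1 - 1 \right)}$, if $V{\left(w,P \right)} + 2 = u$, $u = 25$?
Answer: $-23$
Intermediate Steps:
$V{\left(w,P \right)} = 23$ ($V{\left(w,P \right)} = -2 + 25 = 23$)
$f = - \frac{1}{3}$ ($f = \frac{4}{-4 + \left(\left(0 - 5\right) - 3\right)} = \frac{4}{-4 - 8} = \frac{4}{-12} = 4 \left(- \frac{1}{12}\right) = - \frac{1}{3} \approx -0.33333$)
$K{\left(l,Q \right)} = \frac{2 + l}{-4 + 3 Q}$ ($K{\left(l,Q \right)} = \frac{2 + l}{Q + \left(\left(-4 + Q\right) + Q\right)} = \frac{2 + l}{Q + \left(-4 + 2 Q\right)} = \frac{2 + l}{-4 + 3 Q}$)
$V{\left(43,-4 \right)} K{\left(6,f 1 - 1 \right)} = 23 \frac{2 + 6}{-4 + 3 \left(\left(- \frac{1}{3}\right) 1 - 1\right)} = 23 \frac{1}{-4 + 3 \left(- \frac{1}{3} - 1\right)} 8 = 23 \frac{1}{-4 + 3 \left(- \frac{4}{3}\right)} 8 = 23 \frac{1}{-4 - 4} \cdot 8 = 23 \frac{1}{-8} \cdot 8 = 23 \left(\left(- \frac{1}{8}\right) 8\right) = 23 \left(-1\right) = -23$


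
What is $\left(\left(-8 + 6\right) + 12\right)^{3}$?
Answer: $1000$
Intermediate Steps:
$\left(\left(-8 + 6\right) + 12\right)^{3} = \left(-2 + 12\right)^{3} = 10^{3} = 1000$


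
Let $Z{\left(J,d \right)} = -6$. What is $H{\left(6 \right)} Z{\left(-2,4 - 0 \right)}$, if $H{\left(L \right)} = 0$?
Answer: $0$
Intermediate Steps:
$H{\left(6 \right)} Z{\left(-2,4 - 0 \right)} = 0 \left(-6\right) = 0$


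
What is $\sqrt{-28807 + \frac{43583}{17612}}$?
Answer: $\frac{i \sqrt{2233665240303}}{8806} \approx 169.72 i$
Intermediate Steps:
$\sqrt{-28807 + \frac{43583}{17612}} = \sqrt{- \frac{507305301}{17612}} = \frac{i \sqrt{2233665240303}}{8806}$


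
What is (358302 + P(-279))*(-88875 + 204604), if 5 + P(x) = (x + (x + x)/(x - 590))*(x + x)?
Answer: 51654063731123/869 ≈ 5.9441e+10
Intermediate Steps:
P(x) = -5 + 2*x*(x + 2*x/(-590 + x)) (P(x) = -5 + (x + (x + x)/(x - 590))*(x + x) = -5 + (x + (2*x)/(-590 + x))*(2*x) = -5 + (x + 2*x/(-590 + x))*(2*x) = -5 + 2*x*(x + 2*x/(-590 + x)))
(358302 + P(-279))*(-88875 + 204604) = (358302 + (2950 - 1176*(-279)² - 5*(-279) + 2*(-279)³)/(-590 - 279))*(-88875 + 204604) = (358302 + (2950 - 1176*77841 + 1395 + 2*(-21717639))/(-869))*115729 = (358302 - (2950 - 91541016 + 1395 - 43435278)/869)*115729 = (358302 - 1/869*(-134971949))*115729 = (358302 + 134971949/869)*115729 = (446336387/869)*115729 = 51654063731123/869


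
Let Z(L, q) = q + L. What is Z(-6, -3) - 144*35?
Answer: -5049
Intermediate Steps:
Z(L, q) = L + q
Z(-6, -3) - 144*35 = (-6 - 3) - 144*35 = -9 - 5040 = -5049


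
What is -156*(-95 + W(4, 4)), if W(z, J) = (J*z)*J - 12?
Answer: 6708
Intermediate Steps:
W(z, J) = -12 + z*J² (W(z, J) = z*J² - 12 = -12 + z*J²)
-156*(-95 + W(4, 4)) = -156*(-95 + (-12 + 4*4²)) = -156*(-95 + (-12 + 4*16)) = -156*(-95 + (-12 + 64)) = -156*(-95 + 52) = -156*(-43) = 6708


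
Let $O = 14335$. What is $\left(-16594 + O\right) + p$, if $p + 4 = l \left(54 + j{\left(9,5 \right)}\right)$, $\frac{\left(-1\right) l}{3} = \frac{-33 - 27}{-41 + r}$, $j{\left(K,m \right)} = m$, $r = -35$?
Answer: $- \frac{45652}{19} \approx -2402.7$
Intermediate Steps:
$l = - \frac{45}{19}$ ($l = - 3 \frac{-33 - 27}{-41 - 35} = - 3 \left(- \frac{60}{-76}\right) = - 3 \left(\left(-60\right) \left(- \frac{1}{76}\right)\right) = \left(-3\right) \frac{15}{19} = - \frac{45}{19} \approx -2.3684$)
$p = - \frac{2731}{19}$ ($p = -4 - \frac{45 \left(54 + 5\right)}{19} = -4 - \frac{2655}{19} = - \frac{2731}{19} \approx -143.74$)
$\left(-16594 + O\right) + p = \left(-16594 + 14335\right) - \frac{2731}{19} = -2259 - \frac{2731}{19} = - \frac{45652}{19}$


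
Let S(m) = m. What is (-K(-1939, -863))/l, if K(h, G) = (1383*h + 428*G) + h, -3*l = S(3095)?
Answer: -1831764/619 ≈ -2959.2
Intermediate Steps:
l = -3095/3 (l = -1/3*3095 = -3095/3 ≈ -1031.7)
K(h, G) = 428*G + 1384*h (K(h, G) = (428*G + 1383*h) + h = 428*G + 1384*h)
(-K(-1939, -863))/l = (-(428*(-863) + 1384*(-1939)))/(-3095/3) = -(-369364 - 2683576)*(-3/3095) = -1*(-3052940)*(-3/3095) = 3052940*(-3/3095) = -1831764/619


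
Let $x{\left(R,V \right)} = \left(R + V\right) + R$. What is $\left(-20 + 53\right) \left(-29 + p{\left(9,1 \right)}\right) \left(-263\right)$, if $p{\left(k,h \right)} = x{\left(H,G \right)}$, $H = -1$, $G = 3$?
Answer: $243012$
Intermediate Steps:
$x{\left(R,V \right)} = V + 2 R$
$p{\left(k,h \right)} = 1$ ($p{\left(k,h \right)} = 3 + 2 \left(-1\right) = 3 - 2 = 1$)
$\left(-20 + 53\right) \left(-29 + p{\left(9,1 \right)}\right) \left(-263\right) = \left(-20 + 53\right) \left(-29 + 1\right) \left(-263\right) = 33 \left(-28\right) \left(-263\right) = \left(-924\right) \left(-263\right) = 243012$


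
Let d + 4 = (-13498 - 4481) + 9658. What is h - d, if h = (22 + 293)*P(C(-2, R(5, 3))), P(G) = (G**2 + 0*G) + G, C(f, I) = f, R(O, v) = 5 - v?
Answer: 8955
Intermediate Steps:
P(G) = G + G**2 (P(G) = (G**2 + 0) + G = G**2 + G = G + G**2)
d = -8325 (d = -4 + ((-13498 - 4481) + 9658) = -4 + (-17979 + 9658) = -4 - 8321 = -8325)
h = 630 (h = (22 + 293)*(-2*(1 - 2)) = 315*(-2*(-1)) = 315*2 = 630)
h - d = 630 - 1*(-8325) = 630 + 8325 = 8955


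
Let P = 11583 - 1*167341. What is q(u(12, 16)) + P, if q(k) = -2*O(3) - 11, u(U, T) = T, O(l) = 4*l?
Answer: -155793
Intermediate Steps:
q(k) = -35 (q(k) = -8*3 - 11 = -2*12 - 11 = -24 - 11 = -35)
P = -155758 (P = 11583 - 167341 = -155758)
q(u(12, 16)) + P = -35 - 155758 = -155793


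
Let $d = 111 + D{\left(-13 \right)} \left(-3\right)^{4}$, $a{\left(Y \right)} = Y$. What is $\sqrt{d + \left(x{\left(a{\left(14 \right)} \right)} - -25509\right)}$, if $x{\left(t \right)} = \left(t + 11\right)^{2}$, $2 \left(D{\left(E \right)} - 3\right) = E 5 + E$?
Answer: $\sqrt{23329} \approx 152.74$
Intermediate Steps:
$D{\left(E \right)} = 3 + 3 E$ ($D{\left(E \right)} = 3 + \frac{E 5 + E}{2} = 3 + \frac{5 E + E}{2} = 3 + \frac{6 E}{2} = 3 + 3 E$)
$x{\left(t \right)} = \left(11 + t\right)^{2}$
$d = -2805$ ($d = 111 + \left(3 + 3 \left(-13\right)\right) \left(-3\right)^{4} = 111 + \left(3 - 39\right) 81 = 111 - 2916 = -2805$)
$\sqrt{d + \left(x{\left(a{\left(14 \right)} \right)} - -25509\right)} = \sqrt{-2805 + \left(\left(11 + 14\right)^{2} - -25509\right)} = \sqrt{-2805 + \left(25^{2} + 25509\right)} = \sqrt{-2805 + \left(625 + 25509\right)} = \sqrt{-2805 + 26134} = \sqrt{23329}$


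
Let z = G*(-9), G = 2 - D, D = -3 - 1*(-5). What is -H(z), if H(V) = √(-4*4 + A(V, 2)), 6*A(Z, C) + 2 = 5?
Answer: -I*√62/2 ≈ -3.937*I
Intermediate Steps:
A(Z, C) = ½ (A(Z, C) = -⅓ + (⅙)*5 = -⅓ + ⅚ = ½)
D = 2 (D = -3 + 5 = 2)
G = 0 (G = 2 - 1*2 = 2 - 2 = 0)
z = 0 (z = 0*(-9) = 0)
H(V) = I*√62/2 (H(V) = √(-4*4 + ½) = √(-16 + ½) = √(-31/2) = I*√62/2)
-H(z) = -I*√62/2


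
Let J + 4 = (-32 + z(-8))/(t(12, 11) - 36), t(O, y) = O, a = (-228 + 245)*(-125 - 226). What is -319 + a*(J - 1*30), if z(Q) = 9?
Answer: 1574725/8 ≈ 1.9684e+5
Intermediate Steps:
a = -5967 (a = 17*(-351) = -5967)
J = -73/24 (J = -4 + (-32 + 9)/(12 - 36) = -4 - 23/(-24) = -4 - 23*(-1/24) = -4 + 23/24 = -73/24 ≈ -3.0417)
-319 + a*(J - 1*30) = -319 - 5967*(-73/24 - 1*30) = -319 - 5967*(-73/24 - 30) = -319 - 5967*(-793/24) = -319 + 1577277/8 = 1574725/8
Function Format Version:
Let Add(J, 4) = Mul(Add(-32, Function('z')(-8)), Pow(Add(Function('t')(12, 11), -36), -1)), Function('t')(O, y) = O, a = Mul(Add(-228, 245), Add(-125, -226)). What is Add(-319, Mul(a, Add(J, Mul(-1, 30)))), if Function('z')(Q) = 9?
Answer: Rational(1574725, 8) ≈ 1.9684e+5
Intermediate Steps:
a = -5967 (a = Mul(17, -351) = -5967)
J = Rational(-73, 24) (J = Add(-4, Mul(Add(-32, 9), Pow(Add(12, -36), -1))) = Add(-4, Mul(-23, Pow(-24, -1))) = Add(-4, Mul(-23, Rational(-1, 24))) = Add(-4, Rational(23, 24)) = Rational(-73, 24) ≈ -3.0417)
Add(-319, Mul(a, Add(J, Mul(-1, 30)))) = Add(-319, Mul(-5967, Add(Rational(-73, 24), Mul(-1, 30)))) = Add(-319, Mul(-5967, Add(Rational(-73, 24), -30))) = Add(-319, Mul(-5967, Rational(-793, 24))) = Add(-319, Rational(1577277, 8)) = Rational(1574725, 8)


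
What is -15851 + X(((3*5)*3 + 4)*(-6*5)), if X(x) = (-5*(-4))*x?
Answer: -45251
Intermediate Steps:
X(x) = 20*x
-15851 + X(((3*5)*3 + 4)*(-6*5)) = -15851 + 20*(((3*5)*3 + 4)*(-6*5)) = -15851 + 20*((15*3 + 4)*(-30)) = -15851 + 20*((45 + 4)*(-30)) = -15851 + 20*(49*(-30)) = -15851 + 20*(-1470) = -15851 - 29400 = -45251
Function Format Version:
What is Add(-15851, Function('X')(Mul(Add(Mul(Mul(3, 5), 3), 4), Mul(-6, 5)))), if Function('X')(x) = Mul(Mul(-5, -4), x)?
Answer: -45251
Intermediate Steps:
Function('X')(x) = Mul(20, x)
Add(-15851, Function('X')(Mul(Add(Mul(Mul(3, 5), 3), 4), Mul(-6, 5)))) = Add(-15851, Mul(20, Mul(Add(Mul(Mul(3, 5), 3), 4), Mul(-6, 5)))) = Add(-15851, Mul(20, Mul(Add(Mul(15, 3), 4), -30))) = Add(-15851, Mul(20, Mul(Add(45, 4), -30))) = Add(-15851, Mul(20, Mul(49, -30))) = Add(-15851, Mul(20, -1470)) = Add(-15851, -29400) = -45251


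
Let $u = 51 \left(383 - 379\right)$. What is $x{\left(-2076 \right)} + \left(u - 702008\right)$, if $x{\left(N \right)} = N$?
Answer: $-703880$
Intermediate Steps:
$u = 204$ ($u = 51 \cdot 4 = 204$)
$x{\left(-2076 \right)} + \left(u - 702008\right) = -2076 + \left(204 - 702008\right) = -2076 - 701804 = -703880$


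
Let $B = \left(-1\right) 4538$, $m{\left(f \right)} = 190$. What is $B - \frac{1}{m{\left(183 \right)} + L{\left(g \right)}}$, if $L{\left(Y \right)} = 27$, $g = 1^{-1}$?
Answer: $- \frac{984747}{217} \approx -4538.0$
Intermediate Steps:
$B = -4538$
$g = 1$
$B - \frac{1}{m{\left(183 \right)} + L{\left(g \right)}} = -4538 - \frac{1}{190 + 27} = -4538 - \frac{1}{217} = - \frac{984747}{217}$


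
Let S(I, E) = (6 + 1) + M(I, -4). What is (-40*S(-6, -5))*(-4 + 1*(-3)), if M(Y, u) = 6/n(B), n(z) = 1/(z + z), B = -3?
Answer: -8120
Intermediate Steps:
n(z) = 1/(2*z)
M(Y, u) = -36 (M(Y, u) = 6/(((½)/(-3))) = 6/(((½)*(-⅓))) = 6/(-⅙) = 6*(-6) = -36)
S(I, E) = -29 (S(I, E) = (6 + 1) - 36 = 7 - 36 = -29)
(-40*S(-6, -5))*(-4 + 1*(-3)) = (-40*(-29))*(-4 + 1*(-3)) = 1160*(-4 - 3) = 1160*(-7) = -8120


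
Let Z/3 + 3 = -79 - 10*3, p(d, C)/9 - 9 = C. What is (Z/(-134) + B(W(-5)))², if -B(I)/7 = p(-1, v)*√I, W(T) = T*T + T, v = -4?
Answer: 8908448724/4489 - 211680*√5/67 ≈ 1.9774e+6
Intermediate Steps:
W(T) = T + T² (W(T) = T² + T = T + T²)
p(d, C) = 81 + 9*C
Z = -336 (Z = -9 + 3*(-79 - 10*3) = -9 + 3*(-79 - 30) = -9 + 3*(-109) = -9 - 327 = -336)
B(I) = -315*√I (B(I) = -7*(81 + 9*(-4))*√I = -7*(81 - 36)*√I = -315*√I)
(Z/(-134) + B(W(-5)))² = (-336/(-134) - 315*2*√5)² = (-336*(-1/134) - 315*2*√5)² = (168/67 - 630*√5)²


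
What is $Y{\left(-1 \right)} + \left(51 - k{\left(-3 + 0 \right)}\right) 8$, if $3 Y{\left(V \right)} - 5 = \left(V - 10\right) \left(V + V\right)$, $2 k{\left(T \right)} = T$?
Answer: $429$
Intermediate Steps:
$k{\left(T \right)} = \frac{T}{2}$
$Y{\left(V \right)} = \frac{5}{3} + \frac{2 V \left(-10 + V\right)}{3}$ ($Y{\left(V \right)} = \frac{5}{3} + \frac{\left(V - 10\right) \left(V + V\right)}{3} = \frac{5}{3} + \frac{\left(-10 + V\right) 2 V}{3} = \frac{5}{3} + \frac{2 V \left(-10 + V\right)}{3}$)
$Y{\left(-1 \right)} + \left(51 - k{\left(-3 + 0 \right)}\right) 8 = \left(\frac{5}{3} - - \frac{20}{3} + \frac{2 \left(-1\right)^{2}}{3}\right) + \left(51 - \frac{-3 + 0}{2}\right) 8 = \left(\frac{5}{3} + \frac{20}{3} + \frac{2}{3} \cdot 1\right) + \left(51 - \frac{1}{2} \left(-3\right)\right) 8 = \left(\frac{5}{3} + \frac{20}{3} + \frac{2}{3}\right) + \left(51 - - \frac{3}{2}\right) 8 = 9 + \left(51 + \frac{3}{2}\right) 8 = 9 + \frac{105}{2} \cdot 8 = 9 + 420 = 429$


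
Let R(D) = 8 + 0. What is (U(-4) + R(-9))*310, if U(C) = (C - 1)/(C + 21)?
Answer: 40610/17 ≈ 2388.8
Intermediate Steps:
R(D) = 8
U(C) = (-1 + C)/(21 + C)
(U(-4) + R(-9))*310 = ((-1 - 4)/(21 - 4) + 8)*310 = (-5/17 + 8)*310 = (131/17)*310 = 40610/17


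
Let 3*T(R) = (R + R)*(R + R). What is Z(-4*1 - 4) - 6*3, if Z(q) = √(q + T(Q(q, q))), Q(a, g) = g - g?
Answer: -18 + 2*I*√2 ≈ -18.0 + 2.8284*I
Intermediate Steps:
Q(a, g) = 0
T(R) = 4*R²/3 (T(R) = ((R + R)*(R + R))/3 = ((2*R)*(2*R))/3 = (4*R²)/3 = 4*R²/3)
Z(q) = √q (Z(q) = √(q + (4/3)*0²) = √(q + (4/3)*0) = √(q + 0) = √q)
Z(-4*1 - 4) - 6*3 = √(-4*1 - 4) - 6*3 = √(-4 - 4) - 18 = √(-8) - 18 = 2*I*√2 - 18 = -18 + 2*I*√2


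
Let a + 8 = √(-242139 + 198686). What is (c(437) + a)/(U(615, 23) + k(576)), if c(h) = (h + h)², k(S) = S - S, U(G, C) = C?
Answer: 763868/23 + I*√43453/23 ≈ 33212.0 + 9.0632*I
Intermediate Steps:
k(S) = 0
a = -8 + I*√43453 (a = -8 + √(-242139 + 198686) = -8 + √(-43453) = -8 + I*√43453 ≈ -8.0 + 208.45*I)
c(h) = 4*h² (c(h) = (2*h)² = 4*h²)
(c(437) + a)/(U(615, 23) + k(576)) = (4*437² + (-8 + I*√43453))/(23 + 0) = (4*190969 + (-8 + I*√43453))/23 = (763876 + (-8 + I*√43453))*(1/23) = (763868 + I*√43453)*(1/23) = 763868/23 + I*√43453/23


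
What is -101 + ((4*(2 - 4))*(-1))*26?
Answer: 107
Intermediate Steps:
-101 + ((4*(2 - 4))*(-1))*26 = -101 + ((4*(-2))*(-1))*26 = -101 - 8*(-1)*26 = -101 + 8*26 = -101 + 208 = 107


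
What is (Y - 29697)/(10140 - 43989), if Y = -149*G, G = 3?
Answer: 10048/11283 ≈ 0.89054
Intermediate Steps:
Y = -447 (Y = -149*3 = -447)
(Y - 29697)/(10140 - 43989) = (-447 - 29697)/(10140 - 43989) = -30144/(-33849) = -30144*(-1/33849) = 10048/11283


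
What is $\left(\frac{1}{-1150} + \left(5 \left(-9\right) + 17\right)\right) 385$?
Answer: $- \frac{2479477}{230} \approx -10780.0$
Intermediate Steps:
$\left(\frac{1}{-1150} + \left(5 \left(-9\right) + 17\right)\right) 385 = \left(- \frac{1}{1150} + \left(-45 + 17\right)\right) 385 = \left(- \frac{1}{1150} - 28\right) 385 = \left(- \frac{32201}{1150}\right) 385 = - \frac{2479477}{230}$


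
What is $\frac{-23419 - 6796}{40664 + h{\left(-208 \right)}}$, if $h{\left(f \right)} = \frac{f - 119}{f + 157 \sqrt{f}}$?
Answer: $- \frac{6352503061970000}{8549338675621553} + \frac{6204831540 i \sqrt{13}}{8549338675621553} \approx -0.74304 + 2.6168 \cdot 10^{-6} i$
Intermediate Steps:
$h{\left(f \right)} = \frac{-119 + f}{f + 157 \sqrt{f}}$
$\frac{-23419 - 6796}{40664 + h{\left(-208 \right)}} = \frac{-23419 - 6796}{40664 + \frac{-119 - 208}{-208 + 157 \sqrt{-208}}} = - \frac{30215}{40664 + \frac{1}{-208 + 157 \cdot 4 i \sqrt{13}} \left(-327\right)} = - \frac{30215}{40664 + \frac{1}{-208 + 628 i \sqrt{13}} \left(-327\right)} = - \frac{30215}{40664 - \frac{327}{-208 + 628 i \sqrt{13}}}$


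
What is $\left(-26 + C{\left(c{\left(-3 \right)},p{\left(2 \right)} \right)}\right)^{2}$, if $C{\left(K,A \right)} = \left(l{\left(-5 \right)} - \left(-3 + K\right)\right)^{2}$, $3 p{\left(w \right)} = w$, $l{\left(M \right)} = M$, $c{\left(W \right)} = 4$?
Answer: $100$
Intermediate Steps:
$p{\left(w \right)} = \frac{w}{3}$
$C{\left(K,A \right)} = \left(-2 - K\right)^{2}$ ($C{\left(K,A \right)} = \left(-5 - \left(-3 + K\right)\right)^{2} = \left(-2 - K\right)^{2}$)
$\left(-26 + C{\left(c{\left(-3 \right)},p{\left(2 \right)} \right)}\right)^{2} = \left(-26 + \left(2 + 4\right)^{2}\right)^{2} = \left(-26 + 6^{2}\right)^{2} = \left(-26 + 36\right)^{2} = 10^{2} = 100$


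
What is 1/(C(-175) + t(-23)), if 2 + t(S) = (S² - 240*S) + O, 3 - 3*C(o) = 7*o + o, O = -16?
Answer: 3/19496 ≈ 0.00015388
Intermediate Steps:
C(o) = 1 - 8*o/3 (C(o) = 1 - (7*o + o)/3 = 1 - 8*o/3)
t(S) = -18 + S² - 240*S (t(S) = -2 + ((S² - 240*S) - 16) = -2 + (-16 + S² - 240*S) = -18 + S² - 240*S)
1/(C(-175) + t(-23)) = 1/((1 - 8/3*(-175)) + (-18 + (-23)² - 240*(-23))) = 1/((1 + 1400/3) + (-18 + 529 + 5520)) = 1/(1403/3 + 6031) = 1/(19496/3) = 3/19496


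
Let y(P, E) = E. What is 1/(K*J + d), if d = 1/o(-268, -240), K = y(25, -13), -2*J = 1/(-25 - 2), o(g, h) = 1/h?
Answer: -54/12973 ≈ -0.0041625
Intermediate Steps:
J = 1/54 (J = -1/(2*(-25 - 2)) = -½/(-27) = -½*(-1/27) = 1/54 ≈ 0.018519)
K = -13
d = -240 (d = 1/(1/(-240)) = 1/(-1/240) = -240)
1/(K*J + d) = 1/(-13*1/54 - 240) = 1/(-13/54 - 240) = 1/(-12973/54) = -54/12973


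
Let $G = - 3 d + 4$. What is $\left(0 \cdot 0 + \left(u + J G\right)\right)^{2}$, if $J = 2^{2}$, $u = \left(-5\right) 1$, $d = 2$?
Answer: $169$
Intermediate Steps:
$G = -2$ ($G = \left(-3\right) 2 + 4 = -6 + 4 = -2$)
$u = -5$
$J = 4$
$\left(0 \cdot 0 + \left(u + J G\right)\right)^{2} = \left(0 \cdot 0 + \left(-5 + 4 \left(-2\right)\right)\right)^{2} = \left(0 - 13\right)^{2} = \left(-13\right)^{2} = 169$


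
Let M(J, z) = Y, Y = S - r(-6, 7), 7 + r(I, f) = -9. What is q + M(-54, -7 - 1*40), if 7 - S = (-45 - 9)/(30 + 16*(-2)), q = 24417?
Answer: 24413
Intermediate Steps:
r(I, f) = -16 (r(I, f) = -7 - 9 = -16)
S = -20 (S = 7 - (-45 - 9)/(30 + 16*(-2)) = 7 - (-54)/(30 - 32) = 7 - (-54)/(-2) = 7 - (-54)*(-1)/2 = 7 - 1*27 = 7 - 27 = -20)
Y = -4 (Y = -20 - 1*(-16) = -20 + 16 = -4)
M(J, z) = -4
q + M(-54, -7 - 1*40) = 24417 - 4 = 24413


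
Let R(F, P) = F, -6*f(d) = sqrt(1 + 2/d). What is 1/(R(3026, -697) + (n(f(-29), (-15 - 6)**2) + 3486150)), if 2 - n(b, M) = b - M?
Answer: 404795804/1412583128758673 - 2*sqrt(87)/1412583128758673 ≈ 2.8656e-7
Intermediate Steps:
f(d) = -sqrt(1 + 2/d)/6
n(b, M) = 2 + M - b (n(b, M) = 2 - (b - M) = 2 + (M - b) = 2 + M - b)
1/(R(3026, -697) + (n(f(-29), (-15 - 6)**2) + 3486150)) = 1/(3026 + ((2 + (-15 - 6)**2 - (-1)*sqrt((2 - 29)/(-29))/6) + 3486150)) = 1/(3026 + ((2 + (-21)**2 - (-1)*sqrt(-1/29*(-27))/6) + 3486150)) = 1/(3026 + ((2 + 441 - (-1)*sqrt(27/29)/6) + 3486150)) = 1/(3026 + ((2 + 441 - (-1)*3*sqrt(87)/29/6) + 3486150)) = 1/(3026 + ((2 + 441 - (-1)*sqrt(87)/58) + 3486150)) = 1/(3026 + ((2 + 441 + sqrt(87)/58) + 3486150)) = 1/(3026 + ((443 + sqrt(87)/58) + 3486150)) = 1/(3026 + (3486593 + sqrt(87)/58)) = 1/(3489619 + sqrt(87)/58)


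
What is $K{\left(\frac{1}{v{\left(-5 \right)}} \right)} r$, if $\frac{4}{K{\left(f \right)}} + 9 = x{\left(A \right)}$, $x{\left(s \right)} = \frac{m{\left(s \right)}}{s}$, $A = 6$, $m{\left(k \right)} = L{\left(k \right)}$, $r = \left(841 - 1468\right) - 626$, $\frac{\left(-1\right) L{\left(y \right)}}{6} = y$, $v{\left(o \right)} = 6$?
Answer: $\frac{5012}{15} \approx 334.13$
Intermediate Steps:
$L{\left(y \right)} = - 6 y$
$r = -1253$ ($r = -627 - 626 = -1253$)
$m{\left(k \right)} = - 6 k$
$x{\left(s \right)} = -6$ ($x{\left(s \right)} = \frac{\left(-6\right) s}{s} = -6$)
$K{\left(f \right)} = - \frac{4}{15}$ ($K{\left(f \right)} = \frac{4}{-9 - 6} = \frac{4}{-15} = 4 \left(- \frac{1}{15}\right) = - \frac{4}{15}$)
$K{\left(\frac{1}{v{\left(-5 \right)}} \right)} r = \left(- \frac{4}{15}\right) \left(-1253\right) = \frac{5012}{15}$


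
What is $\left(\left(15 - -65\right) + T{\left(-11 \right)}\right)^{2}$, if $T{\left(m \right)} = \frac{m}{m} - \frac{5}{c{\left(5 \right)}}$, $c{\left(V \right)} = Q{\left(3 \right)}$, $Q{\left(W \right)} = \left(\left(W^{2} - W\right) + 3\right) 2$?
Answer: $\frac{2111209}{324} \approx 6516.1$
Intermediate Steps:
$Q{\left(W \right)} = 6 - 2 W + 2 W^{2}$ ($Q{\left(W \right)} = \left(3 + W^{2} - W\right) 2 = 6 - 2 W + 2 W^{2}$)
$c{\left(V \right)} = 18$ ($c{\left(V \right)} = 6 - 6 + 2 \cdot 3^{2} = 6 - 6 + 2 \cdot 9 = 6 - 6 + 18 = 18$)
$T{\left(m \right)} = \frac{13}{18}$ ($T{\left(m \right)} = \frac{m}{m} - \frac{5}{18} = 1 - \frac{5}{18} = \frac{13}{18}$)
$\left(\left(15 - -65\right) + T{\left(-11 \right)}\right)^{2} = \left(\left(15 - -65\right) + \frac{13}{18}\right)^{2} = \left(\left(15 + 65\right) + \frac{13}{18}\right)^{2} = \left(80 + \frac{13}{18}\right)^{2} = \left(\frac{1453}{18}\right)^{2} = \frac{2111209}{324}$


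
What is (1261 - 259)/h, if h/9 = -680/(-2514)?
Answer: 69973/170 ≈ 411.61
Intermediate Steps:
h = 1020/419 (h = 9*(-680/(-2514)) = 9*(-680*(-1/2514)) = 9*(340/1257) = 1020/419 ≈ 2.4344)
(1261 - 259)/h = (1261 - 259)/(1020/419) = 1002*(419/1020) = 69973/170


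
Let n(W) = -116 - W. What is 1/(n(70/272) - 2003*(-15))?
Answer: 136/4070309 ≈ 3.3413e-5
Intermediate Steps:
1/(n(70/272) - 2003*(-15)) = 1/((-116 - 70/272) - 2003*(-15)) = 1/((-116 - 70/272) + 30045) = 1/((-116 - 1*35/136) + 30045) = 1/((-116 - 35/136) + 30045) = 1/(-15811/136 + 30045) = 1/(4070309/136) = 136/4070309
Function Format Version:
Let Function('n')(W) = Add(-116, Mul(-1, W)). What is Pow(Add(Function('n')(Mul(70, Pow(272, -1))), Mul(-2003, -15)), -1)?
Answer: Rational(136, 4070309) ≈ 3.3413e-5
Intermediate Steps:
Pow(Add(Function('n')(Mul(70, Pow(272, -1))), Mul(-2003, -15)), -1) = Pow(Add(Add(-116, Mul(-1, Mul(70, Pow(272, -1)))), Mul(-2003, -15)), -1) = Pow(Add(Add(-116, Mul(-1, Mul(70, Rational(1, 272)))), 30045), -1) = Pow(Add(Add(-116, Mul(-1, Rational(35, 136))), 30045), -1) = Pow(Add(Add(-116, Rational(-35, 136)), 30045), -1) = Pow(Add(Rational(-15811, 136), 30045), -1) = Pow(Rational(4070309, 136), -1) = Rational(136, 4070309)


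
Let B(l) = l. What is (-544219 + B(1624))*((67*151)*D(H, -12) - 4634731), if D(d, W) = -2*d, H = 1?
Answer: 2525760734175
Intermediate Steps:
(-544219 + B(1624))*((67*151)*D(H, -12) - 4634731) = (-544219 + 1624)*((67*151)*(-2*1) - 4634731) = -542595*(10117*(-2) - 4634731) = -542595*(-20234 - 4634731) = -542595*(-4654965) = 2525760734175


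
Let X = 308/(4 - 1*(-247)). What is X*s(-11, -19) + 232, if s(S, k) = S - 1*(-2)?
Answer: 55460/251 ≈ 220.96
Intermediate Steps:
s(S, k) = 2 + S (s(S, k) = S + 2 = 2 + S)
X = 308/251 (X = 308/(4 + 247) = 308/251 ≈ 1.2271)
X*s(-11, -19) + 232 = 308*(2 - 11)/251 + 232 = (308/251)*(-9) + 232 = -2772/251 + 232 = 55460/251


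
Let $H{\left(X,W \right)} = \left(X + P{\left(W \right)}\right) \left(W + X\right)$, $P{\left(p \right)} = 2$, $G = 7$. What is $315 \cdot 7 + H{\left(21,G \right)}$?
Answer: $2849$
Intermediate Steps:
$H{\left(X,W \right)} = \left(2 + X\right) \left(W + X\right)$ ($H{\left(X,W \right)} = \left(X + 2\right) \left(W + X\right) = \left(2 + X\right) \left(W + X\right)$)
$315 \cdot 7 + H{\left(21,G \right)} = 315 \cdot 7 + \left(21^{2} + 2 \cdot 7 + 2 \cdot 21 + 7 \cdot 21\right) = 2205 + \left(441 + 14 + 42 + 147\right) = 2205 + 644 = 2849$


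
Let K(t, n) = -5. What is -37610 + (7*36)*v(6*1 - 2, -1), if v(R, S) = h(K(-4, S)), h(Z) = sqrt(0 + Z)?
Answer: -37610 + 252*I*sqrt(5) ≈ -37610.0 + 563.49*I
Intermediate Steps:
h(Z) = sqrt(Z)
v(R, S) = I*sqrt(5) (v(R, S) = sqrt(-5) = I*sqrt(5))
-37610 + (7*36)*v(6*1 - 2, -1) = -37610 + (7*36)*(I*sqrt(5)) = -37610 + 252*(I*sqrt(5)) = -37610 + 252*I*sqrt(5)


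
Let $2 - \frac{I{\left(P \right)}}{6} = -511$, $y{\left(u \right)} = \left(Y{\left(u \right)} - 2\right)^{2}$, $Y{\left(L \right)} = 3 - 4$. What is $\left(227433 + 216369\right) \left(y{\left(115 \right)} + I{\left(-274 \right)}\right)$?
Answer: $1370016774$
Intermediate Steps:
$Y{\left(L \right)} = -1$ ($Y{\left(L \right)} = 3 - 4 = -1$)
$y{\left(u \right)} = 9$ ($y{\left(u \right)} = \left(-1 - 2\right)^{2} = \left(-3\right)^{2} = 9$)
$I{\left(P \right)} = 3078$ ($I{\left(P \right)} = 12 - -3066 = 12 + 3066 = 3078$)
$\left(227433 + 216369\right) \left(y{\left(115 \right)} + I{\left(-274 \right)}\right) = \left(227433 + 216369\right) \left(9 + 3078\right) = 443802 \cdot 3087 = 1370016774$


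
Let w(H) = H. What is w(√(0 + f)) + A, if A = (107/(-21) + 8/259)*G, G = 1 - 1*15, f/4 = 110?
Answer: 7870/111 + 2*√110 ≈ 91.877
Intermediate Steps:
f = 440 (f = 4*110 = 440)
G = -14 (G = 1 - 15 = -14)
A = 7870/111 (A = (107/(-21) + 8/259)*(-14) = (107*(-1/21) + 8*(1/259))*(-14) = (-107/21 + 8/259)*(-14) = -3935/777*(-14) = 7870/111 ≈ 70.901)
w(√(0 + f)) + A = √(0 + 440) + 7870/111 = √440 + 7870/111 = 2*√110 + 7870/111 = 7870/111 + 2*√110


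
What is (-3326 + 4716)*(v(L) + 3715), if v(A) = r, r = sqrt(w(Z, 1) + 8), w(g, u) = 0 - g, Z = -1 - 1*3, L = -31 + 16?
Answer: 5163850 + 2780*sqrt(3) ≈ 5.1687e+6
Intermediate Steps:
L = -15
Z = -4 (Z = -1 - 3 = -4)
w(g, u) = -g
r = 2*sqrt(3) (r = sqrt(-1*(-4) + 8) = sqrt(4 + 8) = sqrt(12) = 2*sqrt(3) ≈ 3.4641)
v(A) = 2*sqrt(3)
(-3326 + 4716)*(v(L) + 3715) = (-3326 + 4716)*(2*sqrt(3) + 3715) = 1390*(3715 + 2*sqrt(3)) = 5163850 + 2780*sqrt(3)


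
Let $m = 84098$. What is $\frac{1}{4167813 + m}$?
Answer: $\frac{1}{4251911} \approx 2.3519 \cdot 10^{-7}$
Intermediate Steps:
$\frac{1}{4167813 + m} = \frac{1}{4167813 + 84098} = \frac{1}{4251911}$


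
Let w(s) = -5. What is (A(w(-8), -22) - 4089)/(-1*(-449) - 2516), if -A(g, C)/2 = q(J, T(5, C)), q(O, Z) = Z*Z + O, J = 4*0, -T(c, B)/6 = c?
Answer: 151/53 ≈ 2.8491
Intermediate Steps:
T(c, B) = -6*c
J = 0
q(O, Z) = O + Z**2 (q(O, Z) = Z**2 + O = O + Z**2)
A(g, C) = -1800 (A(g, C) = -2*(0 + (-6*5)**2) = -2*(0 + (-30)**2) = -2*(0 + 900) = -2*900 = -1800)
(A(w(-8), -22) - 4089)/(-1*(-449) - 2516) = (-1800 - 4089)/(-1*(-449) - 2516) = -5889/(449 - 2516) = -5889/(-2067) = -5889*(-1/2067) = 151/53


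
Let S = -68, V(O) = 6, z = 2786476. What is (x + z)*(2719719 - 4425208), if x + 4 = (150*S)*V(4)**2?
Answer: -4126041784008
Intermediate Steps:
x = -367204 (x = -4 + (150*(-68))*6**2 = -4 - 10200*36 = -4 - 367200 = -367204)
(x + z)*(2719719 - 4425208) = (-367204 + 2786476)*(2719719 - 4425208) = 2419272*(-1705489) = -4126041784008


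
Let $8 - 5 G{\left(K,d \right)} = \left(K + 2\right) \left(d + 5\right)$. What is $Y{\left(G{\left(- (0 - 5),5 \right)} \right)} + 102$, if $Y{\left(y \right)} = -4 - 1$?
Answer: $97$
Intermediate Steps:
$G{\left(K,d \right)} = \frac{8}{5} - \frac{\left(2 + K\right) \left(5 + d\right)}{5}$ ($G{\left(K,d \right)} = \frac{8}{5} - \frac{\left(K + 2\right) \left(d + 5\right)}{5} = \frac{8}{5} - \frac{\left(2 + K\right) \left(5 + d\right)}{5}$)
$Y{\left(y \right)} = -5$
$Y{\left(G{\left(- (0 - 5),5 \right)} \right)} + 102 = -5 + 102 = 97$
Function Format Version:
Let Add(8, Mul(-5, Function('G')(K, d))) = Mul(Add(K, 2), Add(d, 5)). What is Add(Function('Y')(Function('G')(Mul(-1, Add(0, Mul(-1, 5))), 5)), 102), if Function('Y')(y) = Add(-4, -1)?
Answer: 97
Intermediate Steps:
Function('G')(K, d) = Add(Rational(8, 5), Mul(Rational(-1, 5), Add(2, K), Add(5, d))) (Function('G')(K, d) = Add(Rational(8, 5), Mul(Rational(-1, 5), Mul(Add(K, 2), Add(d, 5)))) = Add(Rational(8, 5), Mul(Rational(-1, 5), Mul(Add(2, K), Add(5, d)))) = Add(Rational(8, 5), Mul(Rational(-1, 5), Add(2, K), Add(5, d))))
Function('Y')(y) = -5
Add(Function('Y')(Function('G')(Mul(-1, Add(0, Mul(-1, 5))), 5)), 102) = Add(-5, 102) = 97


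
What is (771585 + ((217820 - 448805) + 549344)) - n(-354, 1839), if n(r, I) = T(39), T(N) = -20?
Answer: 1089964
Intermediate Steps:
n(r, I) = -20
(771585 + ((217820 - 448805) + 549344)) - n(-354, 1839) = (771585 + ((217820 - 448805) + 549344)) - 1*(-20) = (771585 + (-230985 + 549344)) + 20 = (771585 + 318359) + 20 = 1089944 + 20 = 1089964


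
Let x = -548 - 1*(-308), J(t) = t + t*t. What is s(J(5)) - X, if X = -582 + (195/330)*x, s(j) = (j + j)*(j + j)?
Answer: 47562/11 ≈ 4323.8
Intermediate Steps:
J(t) = t + t**2
s(j) = 4*j**2 (s(j) = (2*j)*(2*j) = 4*j**2)
x = -240 (x = -548 + 308 = -240)
X = -7962/11 (X = -582 + (195/330)*(-240) = -582 + (195*(1/330))*(-240) = -582 + (13/22)*(-240) = -582 - 1560/11 = -7962/11 ≈ -723.82)
s(J(5)) - X = 4*(5*(1 + 5))**2 - 1*(-7962/11) = 4*(5*6)**2 + 7962/11 = 4*30**2 + 7962/11 = 4*900 + 7962/11 = 3600 + 7962/11 = 47562/11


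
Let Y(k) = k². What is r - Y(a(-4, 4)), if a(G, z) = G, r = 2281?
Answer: 2265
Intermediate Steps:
r - Y(a(-4, 4)) = 2281 - 1*(-4)² = 2281 - 1*16 = 2281 - 16 = 2265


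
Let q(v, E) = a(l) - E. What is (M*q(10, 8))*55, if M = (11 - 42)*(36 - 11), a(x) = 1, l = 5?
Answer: 298375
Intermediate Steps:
q(v, E) = 1 - E
M = -775 (M = -31*25 = -775)
(M*q(10, 8))*55 = -775*(1 - 1*8)*55 = -775*(1 - 8)*55 = -775*(-7)*55 = 5425*55 = 298375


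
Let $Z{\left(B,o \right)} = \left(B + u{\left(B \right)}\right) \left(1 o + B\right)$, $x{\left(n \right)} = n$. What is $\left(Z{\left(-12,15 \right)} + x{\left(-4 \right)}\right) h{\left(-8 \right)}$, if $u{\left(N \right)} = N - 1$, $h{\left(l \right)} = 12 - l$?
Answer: $-1580$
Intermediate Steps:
$u{\left(N \right)} = -1 + N$ ($u{\left(N \right)} = N - 1 = -1 + N$)
$Z{\left(B,o \right)} = \left(-1 + 2 B\right) \left(B + o\right)$ ($Z{\left(B,o \right)} = \left(B + \left(-1 + B\right)\right) \left(1 o + B\right) = \left(-1 + 2 B\right) \left(o + B\right) = \left(-1 + 2 B\right) \left(B + o\right)$)
$\left(Z{\left(-12,15 \right)} + x{\left(-4 \right)}\right) h{\left(-8 \right)} = \left(\left(\left(-1\right) \left(-12\right) - 15 + 2 \left(-12\right)^{2} + 2 \left(-12\right) 15\right) - 4\right) \left(12 - -8\right) = \left(\left(12 - 15 + 2 \cdot 144 - 360\right) - 4\right) \left(12 + 8\right) = \left(\left(12 - 15 + 288 - 360\right) - 4\right) 20 = \left(-75 - 4\right) 20 = \left(-79\right) 20 = -1580$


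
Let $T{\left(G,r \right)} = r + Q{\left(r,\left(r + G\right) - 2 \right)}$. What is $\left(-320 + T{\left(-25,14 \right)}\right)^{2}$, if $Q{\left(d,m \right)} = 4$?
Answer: $91204$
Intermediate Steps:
$T{\left(G,r \right)} = 4 + r$ ($T{\left(G,r \right)} = r + 4 = 4 + r$)
$\left(-320 + T{\left(-25,14 \right)}\right)^{2} = \left(-320 + \left(4 + 14\right)\right)^{2} = \left(-320 + 18\right)^{2} = \left(-302\right)^{2} = 91204$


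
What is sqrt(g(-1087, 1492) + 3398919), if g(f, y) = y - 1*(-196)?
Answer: sqrt(3400607) ≈ 1844.1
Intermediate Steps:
g(f, y) = 196 + y (g(f, y) = y + 196 = 196 + y)
sqrt(g(-1087, 1492) + 3398919) = sqrt((196 + 1492) + 3398919) = sqrt(1688 + 3398919) = sqrt(3400607)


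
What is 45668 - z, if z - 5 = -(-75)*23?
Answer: 43938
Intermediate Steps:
z = 1730 (z = 5 - (-75)*23 = 5 - 1*(-1725) = 5 + 1725 = 1730)
45668 - z = 45668 - 1*1730 = 45668 - 1730 = 43938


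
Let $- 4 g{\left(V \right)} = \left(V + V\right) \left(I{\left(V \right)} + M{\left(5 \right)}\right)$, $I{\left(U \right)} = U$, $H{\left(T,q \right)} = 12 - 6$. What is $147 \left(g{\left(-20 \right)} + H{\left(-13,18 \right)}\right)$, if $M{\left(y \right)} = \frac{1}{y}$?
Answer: $-28224$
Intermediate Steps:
$H{\left(T,q \right)} = 6$
$g{\left(V \right)} = - \frac{V \left(\frac{1}{5} + V\right)}{2}$ ($g{\left(V \right)} = - \frac{\left(V + V\right) \left(V + \frac{1}{5}\right)}{4} = - \frac{2 V \left(V + \frac{1}{5}\right)}{4} = - \frac{2 V \left(\frac{1}{5} + V\right)}{4} = - \frac{V \left(\frac{1}{5} + V\right)}{2}$)
$147 \left(g{\left(-20 \right)} + H{\left(-13,18 \right)}\right) = 147 \left(\left(- \frac{1}{10}\right) \left(-20\right) \left(1 + 5 \left(-20\right)\right) + 6\right) = 147 \left(\left(- \frac{1}{10}\right) \left(-20\right) \left(1 - 100\right) + 6\right) = 147 \left(\left(- \frac{1}{10}\right) \left(-20\right) \left(-99\right) + 6\right) = 147 \left(-198 + 6\right) = 147 \left(-192\right) = -28224$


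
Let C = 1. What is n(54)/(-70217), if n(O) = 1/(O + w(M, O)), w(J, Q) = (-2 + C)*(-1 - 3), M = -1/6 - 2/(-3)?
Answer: -1/4072586 ≈ -2.4554e-7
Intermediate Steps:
M = 1/2 (M = -1*1/6 - 2*(-1/3) = -1/6 + 2/3 = 1/2 ≈ 0.50000)
w(J, Q) = 4 (w(J, Q) = (-2 + 1)*(-1 - 3) = -1*(-4) = 4)
n(O) = 1/(4 + O) (n(O) = 1/(O + 4) = 1/(4 + O))
n(54)/(-70217) = 1/((4 + 54)*(-70217)) = -1/70217/58 = (1/58)*(-1/70217) = -1/4072586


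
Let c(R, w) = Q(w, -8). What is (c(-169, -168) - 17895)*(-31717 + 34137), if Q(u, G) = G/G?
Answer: -43303480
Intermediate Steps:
Q(u, G) = 1
c(R, w) = 1
(c(-169, -168) - 17895)*(-31717 + 34137) = (1 - 17895)*(-31717 + 34137) = -17894*2420 = -43303480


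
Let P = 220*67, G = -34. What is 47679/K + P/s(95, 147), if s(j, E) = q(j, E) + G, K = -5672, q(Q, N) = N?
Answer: 78217553/640936 ≈ 122.04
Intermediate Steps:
s(j, E) = -34 + E (s(j, E) = E - 34 = -34 + E)
P = 14740
47679/K + P/s(95, 147) = 47679/(-5672) + 14740/(-34 + 147) = 47679*(-1/5672) + 14740/113 = -47679/5672 + 14740*(1/113) = -47679/5672 + 14740/113 = 78217553/640936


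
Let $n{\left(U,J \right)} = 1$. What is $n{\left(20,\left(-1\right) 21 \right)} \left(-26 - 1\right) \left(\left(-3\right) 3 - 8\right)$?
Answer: $459$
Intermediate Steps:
$n{\left(20,\left(-1\right) 21 \right)} \left(-26 - 1\right) \left(\left(-3\right) 3 - 8\right) = 1 \left(-26 - 1\right) \left(\left(-3\right) 3 - 8\right) = 1 \left(- 27 \left(-9 - 8\right)\right) = 1 \left(\left(-27\right) \left(-17\right)\right) = 1 \cdot 459 = 459$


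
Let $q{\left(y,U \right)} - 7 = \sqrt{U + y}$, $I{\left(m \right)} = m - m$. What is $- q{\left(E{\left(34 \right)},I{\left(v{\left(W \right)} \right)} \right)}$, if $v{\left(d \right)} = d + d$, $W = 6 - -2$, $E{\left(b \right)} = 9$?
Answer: $-10$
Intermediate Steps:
$W = 8$ ($W = 6 + 2 = 8$)
$v{\left(d \right)} = 2 d$
$I{\left(m \right)} = 0$
$q{\left(y,U \right)} = 7 + \sqrt{U + y}$
$- q{\left(E{\left(34 \right)},I{\left(v{\left(W \right)} \right)} \right)} = - (7 + \sqrt{0 + 9}) = - (7 + \sqrt{9}) = - (7 + 3) = \left(-1\right) 10 = -10$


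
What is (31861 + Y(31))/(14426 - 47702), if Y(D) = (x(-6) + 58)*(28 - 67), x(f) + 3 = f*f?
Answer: -7078/8319 ≈ -0.85082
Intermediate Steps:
x(f) = -3 + f² (x(f) = -3 + f*f = -3 + f²)
Y(D) = -3549 (Y(D) = ((-3 + (-6)²) + 58)*(28 - 67) = ((-3 + 36) + 58)*(-39) = (33 + 58)*(-39) = 91*(-39) = -3549)
(31861 + Y(31))/(14426 - 47702) = (31861 - 3549)/(14426 - 47702) = 28312/(-33276) = 28312*(-1/33276) = -7078/8319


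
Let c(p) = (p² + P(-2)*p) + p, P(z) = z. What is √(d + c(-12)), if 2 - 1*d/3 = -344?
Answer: √1194 ≈ 34.554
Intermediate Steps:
d = 1038 (d = 6 - 3*(-344) = 6 + 1032 = 1038)
c(p) = p² - p (c(p) = (p² - 2*p) + p = p² - p)
√(d + c(-12)) = √(1038 - 12*(-1 - 12)) = √(1038 - 12*(-13)) = √(1038 + 156) = √1194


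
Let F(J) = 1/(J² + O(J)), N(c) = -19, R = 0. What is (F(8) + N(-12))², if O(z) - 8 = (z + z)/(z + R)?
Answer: 1974025/5476 ≈ 360.49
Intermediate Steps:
O(z) = 10 (O(z) = 8 + (z + z)/(z + 0) = 8 + (2*z)/z = 8 + 2 = 10)
F(J) = 1/(10 + J²) (F(J) = 1/(J² + 10) = 1/(10 + J²))
(F(8) + N(-12))² = (1/(10 + 8²) - 19)² = (1/(10 + 64) - 19)² = (1/74 - 19)² = (-1405/74)² = 1974025/5476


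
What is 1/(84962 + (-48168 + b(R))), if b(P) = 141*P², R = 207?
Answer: 1/6078503 ≈ 1.6451e-7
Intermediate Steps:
1/(84962 + (-48168 + b(R))) = 1/(84962 + (-48168 + 141*207²)) = 1/(84962 + (-48168 + 141*42849)) = 1/(84962 + (-48168 + 6041709)) = 1/(84962 + 5993541) = 1/6078503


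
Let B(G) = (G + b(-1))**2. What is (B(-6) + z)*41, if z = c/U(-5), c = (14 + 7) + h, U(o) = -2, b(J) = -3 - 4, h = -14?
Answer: 13571/2 ≈ 6785.5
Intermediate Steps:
b(J) = -7
c = 7 (c = (14 + 7) - 14 = 21 - 14 = 7)
B(G) = (-7 + G)**2 (B(G) = (G - 7)**2 = (-7 + G)**2)
z = -7/2 (z = 7/(-2) = 7*(-1/2) = -7/2 ≈ -3.5000)
(B(-6) + z)*41 = ((-7 - 6)**2 - 7/2)*41 = ((-13)**2 - 7/2)*41 = (169 - 7/2)*41 = (331/2)*41 = 13571/2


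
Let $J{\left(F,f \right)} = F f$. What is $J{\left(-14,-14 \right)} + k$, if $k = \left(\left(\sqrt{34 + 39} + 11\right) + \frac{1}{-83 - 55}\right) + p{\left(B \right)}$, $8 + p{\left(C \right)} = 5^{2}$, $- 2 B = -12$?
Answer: $\frac{30911}{138} + \sqrt{73} \approx 232.54$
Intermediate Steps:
$B = 6$ ($B = \left(- \frac{1}{2}\right) \left(-12\right) = 6$)
$p{\left(C \right)} = 17$ ($p{\left(C \right)} = -8 + 5^{2} = -8 + 25 = 17$)
$k = \frac{3863}{138} + \sqrt{73}$ ($k = \left(\left(\sqrt{34 + 39} + 11\right) + \frac{1}{-83 - 55}\right) + 17 = \left(\left(\sqrt{73} + 11\right) + \frac{1}{-138}\right) + 17 = \left(\left(11 + \sqrt{73}\right) - \frac{1}{138}\right) + 17 = \left(\frac{1517}{138} + \sqrt{73}\right) + 17 = \frac{3863}{138} + \sqrt{73} \approx 36.537$)
$J{\left(-14,-14 \right)} + k = \left(-14\right) \left(-14\right) + \left(\frac{3863}{138} + \sqrt{73}\right) = 196 + \left(\frac{3863}{138} + \sqrt{73}\right) = \frac{30911}{138} + \sqrt{73}$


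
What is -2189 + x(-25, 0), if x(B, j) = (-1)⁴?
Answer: -2188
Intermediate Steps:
x(B, j) = 1
-2189 + x(-25, 0) = -2189 + 1 = -2188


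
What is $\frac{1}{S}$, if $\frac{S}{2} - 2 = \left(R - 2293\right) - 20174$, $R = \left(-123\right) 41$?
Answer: $- \frac{1}{55016} \approx -1.8177 \cdot 10^{-5}$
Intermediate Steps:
$R = -5043$
$S = -55016$ ($S = 4 + 2 \left(\left(-5043 - 2293\right) - 20174\right) = 4 + 2 \left(-7336 - 20174\right) = 4 + 2 \left(-27510\right) = 4 - 55020 = -55016$)
$\frac{1}{S} = \frac{1}{-55016} = - \frac{1}{55016}$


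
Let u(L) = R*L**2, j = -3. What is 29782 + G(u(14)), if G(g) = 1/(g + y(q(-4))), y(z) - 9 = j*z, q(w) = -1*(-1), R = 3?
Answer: 17690509/594 ≈ 29782.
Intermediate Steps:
q(w) = 1
y(z) = 9 - 3*z
u(L) = 3*L**2
G(g) = 1/(6 + g) (G(g) = 1/(g + (9 - 3*1)) = 1/(g + (9 - 3)) = 1/(g + 6) = 1/(6 + g))
29782 + G(u(14)) = 29782 + 1/(6 + 3*14**2) = 29782 + 1/(6 + 3*196) = 29782 + 1/(6 + 588) = 29782 + 1/594 = 17690509/594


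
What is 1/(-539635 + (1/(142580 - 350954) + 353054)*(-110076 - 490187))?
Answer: -208374/44159825156016775 ≈ -4.7186e-12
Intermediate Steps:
1/(-539635 + (1/(142580 - 350954) + 353054)*(-110076 - 490187)) = 1/(-539635 + (1/(-208374) + 353054)*(-600263)) = 1/(-539635 + (-1/208374 + 353054)*(-600263)) = 1/(-539635 + (73567274195/208374)*(-600263)) = 1/(-539635 - 44159712710113285/208374) = 1/(-44159825156016775/208374) = -208374/44159825156016775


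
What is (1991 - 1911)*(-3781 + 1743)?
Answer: -163040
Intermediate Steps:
(1991 - 1911)*(-3781 + 1743) = 80*(-2038) = -163040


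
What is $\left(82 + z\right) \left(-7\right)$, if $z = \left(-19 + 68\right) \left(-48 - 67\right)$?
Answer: $38871$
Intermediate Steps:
$z = -5635$ ($z = 49 \left(-115\right) = -5635$)
$\left(82 + z\right) \left(-7\right) = \left(82 - 5635\right) \left(-7\right) = \left(-5553\right) \left(-7\right) = 38871$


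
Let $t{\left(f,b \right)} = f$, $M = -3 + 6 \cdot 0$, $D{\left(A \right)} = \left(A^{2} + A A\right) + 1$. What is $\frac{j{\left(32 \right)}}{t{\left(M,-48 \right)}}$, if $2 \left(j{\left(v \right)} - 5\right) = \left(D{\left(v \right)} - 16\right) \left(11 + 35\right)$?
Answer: $-15588$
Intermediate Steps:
$D{\left(A \right)} = 1 + 2 A^{2}$ ($D{\left(A \right)} = \left(A^{2} + A^{2}\right) + 1 = 2 A^{2} + 1 = 1 + 2 A^{2}$)
$M = -3$ ($M = -3 + 0 = -3$)
$j{\left(v \right)} = -340 + 46 v^{2}$ ($j{\left(v \right)} = 5 + \frac{\left(\left(1 + 2 v^{2}\right) - 16\right) \left(11 + 35\right)}{2} = 5 + \frac{\left(-15 + 2 v^{2}\right) 46}{2} = 5 + \frac{-690 + 92 v^{2}}{2} = 5 + \left(-345 + 46 v^{2}\right) = -340 + 46 v^{2}$)
$\frac{j{\left(32 \right)}}{t{\left(M,-48 \right)}} = \frac{-340 + 46 \cdot 32^{2}}{-3} = \left(-340 + 46 \cdot 1024\right) \left(- \frac{1}{3}\right) = \left(-340 + 47104\right) \left(- \frac{1}{3}\right) = 46764 \left(- \frac{1}{3}\right) = -15588$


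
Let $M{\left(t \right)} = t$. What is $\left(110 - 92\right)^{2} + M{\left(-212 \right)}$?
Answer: $112$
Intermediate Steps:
$\left(110 - 92\right)^{2} + M{\left(-212 \right)} = \left(110 - 92\right)^{2} - 212 = 18^{2} - 212 = 324 - 212 = 112$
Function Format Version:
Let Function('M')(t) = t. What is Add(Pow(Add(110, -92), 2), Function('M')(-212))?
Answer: 112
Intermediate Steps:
Add(Pow(Add(110, -92), 2), Function('M')(-212)) = Add(Pow(Add(110, -92), 2), -212) = Add(Pow(18, 2), -212) = Add(324, -212) = 112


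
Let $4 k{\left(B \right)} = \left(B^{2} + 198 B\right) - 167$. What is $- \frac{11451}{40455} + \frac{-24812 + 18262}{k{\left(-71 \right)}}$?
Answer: $\frac{39781459}{15480780} \approx 2.5697$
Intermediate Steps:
$k{\left(B \right)} = - \frac{167}{4} + \frac{B^{2}}{4} + \frac{99 B}{2}$ ($k{\left(B \right)} = \frac{\left(B^{2} + 198 B\right) - 167}{4} = \frac{-167 + B^{2} + 198 B}{4} = - \frac{167}{4} + \frac{B^{2}}{4} + \frac{99 B}{2}$)
$- \frac{11451}{40455} + \frac{-24812 + 18262}{k{\left(-71 \right)}} = - \frac{11451}{40455} + \frac{-24812 + 18262}{- \frac{167}{4} + \frac{\left(-71\right)^{2}}{4} + \frac{99}{2} \left(-71\right)} = \left(-11451\right) \frac{1}{40455} - \frac{6550}{- \frac{167}{4} + \frac{1}{4} \cdot 5041 - \frac{7029}{2}} = - \frac{3817}{13485} - \frac{6550}{- \frac{167}{4} + \frac{5041}{4} - \frac{7029}{2}} = - \frac{3817}{13485} - \frac{6550}{-2296} = - \frac{3817}{13485} - - \frac{3275}{1148} = - \frac{3817}{13485} + \frac{3275}{1148} = \frac{39781459}{15480780}$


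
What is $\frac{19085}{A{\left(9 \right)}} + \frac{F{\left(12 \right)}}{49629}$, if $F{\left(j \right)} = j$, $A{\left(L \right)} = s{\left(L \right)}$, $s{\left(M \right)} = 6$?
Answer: $\frac{315723179}{99258} \approx 3180.8$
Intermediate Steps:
$A{\left(L \right)} = 6$
$\frac{19085}{A{\left(9 \right)}} + \frac{F{\left(12 \right)}}{49629} = \frac{19085}{6} + \frac{12}{49629} = 19085 \cdot \frac{1}{6} + 12 \cdot \frac{1}{49629} = \frac{19085}{6} + \frac{4}{16543} = \frac{315723179}{99258}$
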